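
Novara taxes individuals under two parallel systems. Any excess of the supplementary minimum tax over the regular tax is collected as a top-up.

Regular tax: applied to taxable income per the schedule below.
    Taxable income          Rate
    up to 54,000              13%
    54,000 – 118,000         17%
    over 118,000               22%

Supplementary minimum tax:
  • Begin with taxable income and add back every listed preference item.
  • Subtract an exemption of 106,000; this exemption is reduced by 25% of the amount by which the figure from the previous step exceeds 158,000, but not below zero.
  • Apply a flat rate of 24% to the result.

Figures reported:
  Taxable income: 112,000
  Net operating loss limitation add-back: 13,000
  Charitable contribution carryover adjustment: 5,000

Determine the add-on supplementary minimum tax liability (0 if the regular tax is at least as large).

Regular tax:
  54,000 × 13% = 7,020
  58,000 × 17% = 9,860
  → 16,880

Supplementary minimum tax:
  Adjusted income: 112,000 + 13,000 + 5,000 = 130,000
  Exemption: 130,000 ≤ 158,000, so full 106,000 applies
  Base: 130,000 − 106,000 = 24,000
  24,000 × 24% = 5,760

5,760 ≤ 16,880, so no add-on is due.

0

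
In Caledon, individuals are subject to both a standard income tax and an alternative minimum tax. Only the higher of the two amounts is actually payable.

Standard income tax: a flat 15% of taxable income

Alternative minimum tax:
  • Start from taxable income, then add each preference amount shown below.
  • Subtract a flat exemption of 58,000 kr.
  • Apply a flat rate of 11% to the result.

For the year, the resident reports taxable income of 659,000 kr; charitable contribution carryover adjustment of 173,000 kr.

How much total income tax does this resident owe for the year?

Standard income tax:
  659,000 kr × 15% = 98,850 kr

Alternative minimum tax:
  Adjusted income: 659,000 kr + 173,000 kr = 832,000 kr
  Less exemption 58,000 kr → base 774,000 kr
  774,000 kr × 11% = 85,140 kr

98,850 kr > 85,140 kr, so the standard income tax governs.

98,850 kr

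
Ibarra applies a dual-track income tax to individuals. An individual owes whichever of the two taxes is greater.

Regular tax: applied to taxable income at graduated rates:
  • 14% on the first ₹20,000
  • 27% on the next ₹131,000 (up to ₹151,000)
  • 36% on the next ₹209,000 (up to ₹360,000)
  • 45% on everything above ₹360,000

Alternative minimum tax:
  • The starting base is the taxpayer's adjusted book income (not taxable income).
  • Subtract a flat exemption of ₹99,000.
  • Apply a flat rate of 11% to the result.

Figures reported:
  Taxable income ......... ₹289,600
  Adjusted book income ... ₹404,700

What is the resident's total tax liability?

₹88,066

Alternative minimum tax:
  Base (adjusted book income): ₹404,700
  Less exemption ₹99,000 → base ₹305,700
  ₹305,700 × 11% = ₹33,627

Regular tax:
  ₹20,000 × 14% = ₹2,800
  ₹131,000 × 27% = ₹35,370
  ₹138,600 × 36% = ₹49,896
  → ₹88,066

₹88,066 > ₹33,627, so the regular tax governs.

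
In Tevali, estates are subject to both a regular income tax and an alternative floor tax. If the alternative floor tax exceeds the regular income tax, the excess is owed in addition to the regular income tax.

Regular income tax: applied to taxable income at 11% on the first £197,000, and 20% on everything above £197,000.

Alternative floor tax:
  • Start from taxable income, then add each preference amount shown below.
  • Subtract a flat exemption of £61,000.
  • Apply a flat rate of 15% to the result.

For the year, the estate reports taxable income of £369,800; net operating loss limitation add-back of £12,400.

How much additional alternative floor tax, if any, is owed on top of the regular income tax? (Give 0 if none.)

£0

Regular income tax:
  £197,000 × 11% = £21,670
  £172,800 × 20% = £34,560
  → £56,230

Alternative floor tax:
  Adjusted income: £369,800 + £12,400 = £382,200
  Less exemption £61,000 → base £321,200
  £321,200 × 15% = £48,180

£48,180 ≤ £56,230, so no add-on is due.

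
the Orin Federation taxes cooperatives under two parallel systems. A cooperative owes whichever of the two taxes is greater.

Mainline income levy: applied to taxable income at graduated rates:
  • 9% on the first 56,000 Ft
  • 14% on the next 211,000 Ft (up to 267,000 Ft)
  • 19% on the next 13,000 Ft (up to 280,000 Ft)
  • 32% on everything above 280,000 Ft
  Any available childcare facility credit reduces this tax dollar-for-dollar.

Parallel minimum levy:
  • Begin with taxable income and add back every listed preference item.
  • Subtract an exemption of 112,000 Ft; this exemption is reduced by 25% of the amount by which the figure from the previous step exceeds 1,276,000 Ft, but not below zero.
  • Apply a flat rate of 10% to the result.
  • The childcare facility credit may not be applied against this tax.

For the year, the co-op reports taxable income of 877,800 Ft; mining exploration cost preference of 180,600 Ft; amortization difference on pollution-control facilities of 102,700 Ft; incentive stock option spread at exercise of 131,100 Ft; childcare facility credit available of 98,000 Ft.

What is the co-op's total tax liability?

130,346 Ft

Parallel minimum levy:
  Adjusted income: 877,800 Ft + 180,600 Ft + 102,700 Ft + 131,100 Ft = 1,292,200 Ft
  Exemption: 112,000 Ft − 25% × (1,292,200 Ft − 1,276,000 Ft) = 112,000 Ft − 4,050 Ft = 107,950 Ft
  Base: 1,292,200 Ft − 107,950 Ft = 1,184,250 Ft
  1,184,250 Ft × 10% = 118,425 Ft

Mainline income levy:
  56,000 Ft × 9% = 5,040 Ft
  211,000 Ft × 14% = 29,540 Ft
  13,000 Ft × 19% = 2,470 Ft
  597,800 Ft × 32% = 191,296 Ft
  → 228,346 Ft
  Less childcare facility credit 98,000 Ft → 130,346 Ft

130,346 Ft > 118,425 Ft, so the mainline income levy governs.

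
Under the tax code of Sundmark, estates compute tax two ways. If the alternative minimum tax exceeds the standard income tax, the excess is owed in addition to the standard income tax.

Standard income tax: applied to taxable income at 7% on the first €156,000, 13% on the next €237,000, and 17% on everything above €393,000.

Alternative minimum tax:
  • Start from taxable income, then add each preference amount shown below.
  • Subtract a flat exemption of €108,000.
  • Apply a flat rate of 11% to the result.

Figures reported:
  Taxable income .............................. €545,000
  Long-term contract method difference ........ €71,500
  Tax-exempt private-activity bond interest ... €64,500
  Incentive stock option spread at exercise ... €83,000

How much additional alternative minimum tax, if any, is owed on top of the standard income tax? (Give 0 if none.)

€4,590

Alternative minimum tax:
  Adjusted income: €545,000 + €71,500 + €64,500 + €83,000 = €764,000
  Less exemption €108,000 → base €656,000
  €656,000 × 11% = €72,160

Standard income tax:
  €156,000 × 7% = €10,920
  €237,000 × 13% = €30,810
  €152,000 × 17% = €25,840
  → €67,570

Excess of alternative minimum tax over standard income tax: €72,160 − €67,570 = €4,590.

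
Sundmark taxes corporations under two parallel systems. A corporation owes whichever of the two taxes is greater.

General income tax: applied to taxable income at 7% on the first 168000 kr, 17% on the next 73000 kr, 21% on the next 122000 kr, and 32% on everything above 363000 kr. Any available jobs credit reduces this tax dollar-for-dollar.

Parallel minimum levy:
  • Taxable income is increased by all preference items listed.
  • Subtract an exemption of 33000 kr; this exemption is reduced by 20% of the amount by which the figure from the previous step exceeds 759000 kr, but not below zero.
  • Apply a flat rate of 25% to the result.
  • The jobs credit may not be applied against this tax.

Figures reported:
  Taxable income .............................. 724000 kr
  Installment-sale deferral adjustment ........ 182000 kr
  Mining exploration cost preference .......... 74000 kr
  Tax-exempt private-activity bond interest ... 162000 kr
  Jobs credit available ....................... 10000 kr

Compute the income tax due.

Parallel minimum levy:
  Adjusted income: 724000 kr + 182000 kr + 74000 kr + 162000 kr = 1142000 kr
  Exemption: 20% × (1142000 kr − 759000 kr) = 76600 kr ≥ 33000 kr, so the exemption is fully phased out
  Base: 1142000 kr − 0 kr = 1142000 kr
  1142000 kr × 25% = 285500 kr

General income tax:
  168000 kr × 7% = 11760 kr
  73000 kr × 17% = 12410 kr
  122000 kr × 21% = 25620 kr
  361000 kr × 32% = 115520 kr
  → 165310 kr
  Less jobs credit 10000 kr → 155310 kr

285500 kr > 155310 kr, so the parallel minimum levy is the binding amount.

285500 kr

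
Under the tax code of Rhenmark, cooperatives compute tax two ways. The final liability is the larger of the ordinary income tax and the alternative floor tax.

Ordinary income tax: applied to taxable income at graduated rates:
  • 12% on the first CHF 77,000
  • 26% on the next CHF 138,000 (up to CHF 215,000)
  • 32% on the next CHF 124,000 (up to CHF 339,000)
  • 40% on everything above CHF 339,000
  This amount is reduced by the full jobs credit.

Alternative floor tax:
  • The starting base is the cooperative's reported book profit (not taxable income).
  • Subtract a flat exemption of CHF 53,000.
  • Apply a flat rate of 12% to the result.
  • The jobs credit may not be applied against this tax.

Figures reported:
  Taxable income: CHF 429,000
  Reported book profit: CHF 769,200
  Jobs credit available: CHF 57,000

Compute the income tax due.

CHF 85,944

Alternative floor tax:
  Base (reported book profit): CHF 769,200
  Less exemption CHF 53,000 → base CHF 716,200
  CHF 716,200 × 12% = CHF 85,944

Ordinary income tax:
  CHF 77,000 × 12% = CHF 9,240
  CHF 138,000 × 26% = CHF 35,880
  CHF 124,000 × 32% = CHF 39,680
  CHF 90,000 × 40% = CHF 36,000
  → CHF 120,800
  Less jobs credit CHF 57,000 → CHF 63,800

CHF 85,944 > CHF 63,800, so the alternative floor tax is the binding amount.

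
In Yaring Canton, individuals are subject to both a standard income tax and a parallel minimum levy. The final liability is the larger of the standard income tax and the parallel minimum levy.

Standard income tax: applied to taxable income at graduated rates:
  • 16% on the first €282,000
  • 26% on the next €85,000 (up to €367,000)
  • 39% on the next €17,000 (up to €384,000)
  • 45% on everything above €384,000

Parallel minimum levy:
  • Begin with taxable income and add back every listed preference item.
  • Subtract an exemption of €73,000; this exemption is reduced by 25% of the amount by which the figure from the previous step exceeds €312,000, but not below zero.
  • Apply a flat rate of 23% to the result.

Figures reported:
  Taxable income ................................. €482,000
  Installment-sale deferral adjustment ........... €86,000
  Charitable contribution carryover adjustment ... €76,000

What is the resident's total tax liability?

Standard income tax:
  €282,000 × 16% = €45,120
  €85,000 × 26% = €22,100
  €17,000 × 39% = €6,630
  €98,000 × 45% = €44,100
  → €117,950

Parallel minimum levy:
  Adjusted income: €482,000 + €86,000 + €76,000 = €644,000
  Exemption: 25% × (€644,000 − €312,000) = €83,000 ≥ €73,000, so the exemption is fully phased out
  Base: €644,000 − €0 = €644,000
  €644,000 × 23% = €148,120

€148,120 > €117,950, so the parallel minimum levy is the binding amount.

€148,120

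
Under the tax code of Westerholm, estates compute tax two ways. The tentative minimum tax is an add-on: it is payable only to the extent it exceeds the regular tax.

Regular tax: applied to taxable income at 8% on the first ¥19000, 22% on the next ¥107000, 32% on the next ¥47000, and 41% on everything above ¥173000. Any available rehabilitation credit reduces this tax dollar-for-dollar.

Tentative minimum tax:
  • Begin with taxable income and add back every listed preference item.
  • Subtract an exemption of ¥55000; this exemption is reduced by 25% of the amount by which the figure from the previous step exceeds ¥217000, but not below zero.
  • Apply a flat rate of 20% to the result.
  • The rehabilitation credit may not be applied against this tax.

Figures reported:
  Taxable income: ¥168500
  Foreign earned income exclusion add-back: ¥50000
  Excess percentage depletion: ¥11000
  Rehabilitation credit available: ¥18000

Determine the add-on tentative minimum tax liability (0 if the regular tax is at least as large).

Tentative minimum tax:
  Adjusted income: ¥168500 + ¥50000 + ¥11000 = ¥229500
  Exemption: ¥55000 − 25% × (¥229500 − ¥217000) = ¥55000 − ¥3125 = ¥51875
  Base: ¥229500 − ¥51875 = ¥177625
  ¥177625 × 20% = ¥35525

Regular tax:
  ¥19000 × 8% = ¥1520
  ¥107000 × 22% = ¥23540
  ¥42500 × 32% = ¥13600
  → ¥38660
  Less rehabilitation credit ¥18000 → ¥20660

Excess of tentative minimum tax over regular tax: ¥35525 − ¥20660 = ¥14865.

¥14865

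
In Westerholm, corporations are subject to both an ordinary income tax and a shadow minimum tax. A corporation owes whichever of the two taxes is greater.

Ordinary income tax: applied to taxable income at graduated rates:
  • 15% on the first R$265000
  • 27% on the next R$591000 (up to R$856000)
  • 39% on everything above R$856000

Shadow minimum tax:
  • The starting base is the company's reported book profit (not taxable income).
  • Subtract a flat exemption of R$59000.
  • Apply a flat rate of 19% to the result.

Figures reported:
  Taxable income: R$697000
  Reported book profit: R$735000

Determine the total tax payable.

Shadow minimum tax:
  Base (reported book profit): R$735000
  Less exemption R$59000 → base R$676000
  R$676000 × 19% = R$128440

Ordinary income tax:
  R$265000 × 15% = R$39750
  R$432000 × 27% = R$116640
  → R$156390

R$156390 > R$128440, so the ordinary income tax governs.

R$156390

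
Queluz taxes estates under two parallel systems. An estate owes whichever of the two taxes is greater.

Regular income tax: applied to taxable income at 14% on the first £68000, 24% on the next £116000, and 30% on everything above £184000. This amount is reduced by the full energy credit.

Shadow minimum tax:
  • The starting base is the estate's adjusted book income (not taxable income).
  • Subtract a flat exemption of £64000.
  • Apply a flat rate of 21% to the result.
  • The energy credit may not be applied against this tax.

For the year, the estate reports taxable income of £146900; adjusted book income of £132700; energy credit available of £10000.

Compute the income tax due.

£18456

Shadow minimum tax:
  Base (adjusted book income): £132700
  Less exemption £64000 → base £68700
  £68700 × 21% = £14427

Regular income tax:
  £68000 × 14% = £9520
  £78900 × 24% = £18936
  → £28456
  Less energy credit £10000 → £18456

£18456 > £14427, so the regular income tax governs.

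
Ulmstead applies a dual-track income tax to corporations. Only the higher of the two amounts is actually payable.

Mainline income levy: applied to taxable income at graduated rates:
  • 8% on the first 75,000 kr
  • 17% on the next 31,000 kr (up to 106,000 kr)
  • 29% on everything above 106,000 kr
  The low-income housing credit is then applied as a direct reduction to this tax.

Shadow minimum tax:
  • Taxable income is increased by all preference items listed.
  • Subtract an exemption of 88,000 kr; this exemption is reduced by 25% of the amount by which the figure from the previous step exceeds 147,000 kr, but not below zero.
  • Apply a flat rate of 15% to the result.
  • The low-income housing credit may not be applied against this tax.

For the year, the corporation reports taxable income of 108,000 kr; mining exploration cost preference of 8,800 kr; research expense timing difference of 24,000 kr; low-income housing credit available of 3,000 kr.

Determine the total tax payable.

8,850 kr

Shadow minimum tax:
  Adjusted income: 108,000 kr + 8,800 kr + 24,000 kr = 140,800 kr
  Exemption: 140,800 kr ≤ 147,000 kr, so full 88,000 kr applies
  Base: 140,800 kr − 88,000 kr = 52,800 kr
  52,800 kr × 15% = 7,920 kr

Mainline income levy:
  75,000 kr × 8% = 6,000 kr
  31,000 kr × 17% = 5,270 kr
  2,000 kr × 29% = 580 kr
  → 11,850 kr
  Less low-income housing credit 3,000 kr → 8,850 kr

8,850 kr > 7,920 kr, so the mainline income levy governs.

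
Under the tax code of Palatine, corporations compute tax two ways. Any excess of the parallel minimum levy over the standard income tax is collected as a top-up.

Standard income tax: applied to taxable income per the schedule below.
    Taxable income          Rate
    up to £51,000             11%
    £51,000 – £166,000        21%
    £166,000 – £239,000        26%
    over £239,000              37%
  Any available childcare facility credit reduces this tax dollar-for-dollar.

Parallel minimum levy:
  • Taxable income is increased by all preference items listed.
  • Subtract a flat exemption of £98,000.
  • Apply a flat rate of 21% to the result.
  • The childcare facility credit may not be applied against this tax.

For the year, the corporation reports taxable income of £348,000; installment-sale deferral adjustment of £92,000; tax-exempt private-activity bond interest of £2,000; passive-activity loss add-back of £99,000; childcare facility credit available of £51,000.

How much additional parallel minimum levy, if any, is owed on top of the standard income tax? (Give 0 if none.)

£54,960

Parallel minimum levy:
  Adjusted income: £348,000 + £92,000 + £2,000 + £99,000 = £541,000
  Less exemption £98,000 → base £443,000
  £443,000 × 21% = £93,030

Standard income tax:
  £51,000 × 11% = £5,610
  £115,000 × 21% = £24,150
  £73,000 × 26% = £18,980
  £109,000 × 37% = £40,330
  → £89,070
  Less childcare facility credit £51,000 → £38,070

Excess of parallel minimum levy over standard income tax: £93,030 − £38,070 = £54,960.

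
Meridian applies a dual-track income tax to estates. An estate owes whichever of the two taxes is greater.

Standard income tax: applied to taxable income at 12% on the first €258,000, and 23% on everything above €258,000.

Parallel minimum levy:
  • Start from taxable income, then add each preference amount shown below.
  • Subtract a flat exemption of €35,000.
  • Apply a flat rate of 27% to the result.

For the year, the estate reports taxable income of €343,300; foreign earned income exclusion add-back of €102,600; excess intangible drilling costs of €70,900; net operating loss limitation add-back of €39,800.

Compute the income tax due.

Standard income tax:
  €258,000 × 12% = €30,960
  €85,300 × 23% = €19,619
  → €50,579

Parallel minimum levy:
  Adjusted income: €343,300 + €102,600 + €70,900 + €39,800 = €556,600
  Less exemption €35,000 → base €521,600
  €521,600 × 27% = €140,832

€140,832 > €50,579, so the parallel minimum levy is the binding amount.

€140,832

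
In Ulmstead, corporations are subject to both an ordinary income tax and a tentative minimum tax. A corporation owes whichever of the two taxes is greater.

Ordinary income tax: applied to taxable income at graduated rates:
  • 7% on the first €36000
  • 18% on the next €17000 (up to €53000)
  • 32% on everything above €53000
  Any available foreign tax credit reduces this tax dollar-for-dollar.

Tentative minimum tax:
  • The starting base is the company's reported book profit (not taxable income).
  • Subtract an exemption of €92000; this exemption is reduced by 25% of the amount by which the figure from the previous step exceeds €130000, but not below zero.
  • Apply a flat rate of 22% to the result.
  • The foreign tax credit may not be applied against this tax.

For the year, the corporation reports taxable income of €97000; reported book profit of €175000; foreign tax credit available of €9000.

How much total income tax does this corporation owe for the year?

Tentative minimum tax:
  Base (reported book profit): €175000
  Exemption: €92000 − 25% × (€175000 − €130000) = €92000 − €11250 = €80750
  Base: €175000 − €80750 = €94250
  €94250 × 22% = €20735

Ordinary income tax:
  €36000 × 7% = €2520
  €17000 × 18% = €3060
  €44000 × 32% = €14080
  → €19660
  Less foreign tax credit €9000 → €10660

€20735 > €10660, so the tentative minimum tax is the binding amount.

€20735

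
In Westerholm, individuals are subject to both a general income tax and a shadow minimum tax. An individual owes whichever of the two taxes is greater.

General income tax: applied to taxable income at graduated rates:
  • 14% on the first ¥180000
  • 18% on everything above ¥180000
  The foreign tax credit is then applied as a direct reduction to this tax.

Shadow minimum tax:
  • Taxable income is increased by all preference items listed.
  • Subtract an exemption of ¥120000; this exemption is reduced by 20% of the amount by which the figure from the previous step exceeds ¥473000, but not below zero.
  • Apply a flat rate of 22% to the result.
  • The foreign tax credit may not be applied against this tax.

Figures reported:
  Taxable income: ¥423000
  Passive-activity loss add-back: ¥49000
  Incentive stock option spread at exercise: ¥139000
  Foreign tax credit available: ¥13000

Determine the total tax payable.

¥114092

General income tax:
  ¥180000 × 14% = ¥25200
  ¥243000 × 18% = ¥43740
  → ¥68940
  Less foreign tax credit ¥13000 → ¥55940

Shadow minimum tax:
  Adjusted income: ¥423000 + ¥49000 + ¥139000 = ¥611000
  Exemption: ¥120000 − 20% × (¥611000 − ¥473000) = ¥120000 − ¥27600 = ¥92400
  Base: ¥611000 − ¥92400 = ¥518600
  ¥518600 × 22% = ¥114092

¥114092 > ¥55940, so the shadow minimum tax is the binding amount.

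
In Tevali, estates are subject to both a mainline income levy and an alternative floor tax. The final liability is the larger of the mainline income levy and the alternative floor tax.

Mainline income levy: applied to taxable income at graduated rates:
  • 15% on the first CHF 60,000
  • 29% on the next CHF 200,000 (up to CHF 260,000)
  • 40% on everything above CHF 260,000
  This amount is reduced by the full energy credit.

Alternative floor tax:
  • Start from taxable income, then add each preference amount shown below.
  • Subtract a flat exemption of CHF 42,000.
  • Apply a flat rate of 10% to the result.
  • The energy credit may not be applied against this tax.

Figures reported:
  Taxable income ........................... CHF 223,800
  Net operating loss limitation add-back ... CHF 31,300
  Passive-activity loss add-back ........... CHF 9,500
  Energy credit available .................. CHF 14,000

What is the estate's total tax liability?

Mainline income levy:
  CHF 60,000 × 15% = CHF 9,000
  CHF 163,800 × 29% = CHF 47,502
  → CHF 56,502
  Less energy credit CHF 14,000 → CHF 42,502

Alternative floor tax:
  Adjusted income: CHF 223,800 + CHF 31,300 + CHF 9,500 = CHF 264,600
  Less exemption CHF 42,000 → base CHF 222,600
  CHF 222,600 × 10% = CHF 22,260

CHF 42,502 > CHF 22,260, so the mainline income levy governs.

CHF 42,502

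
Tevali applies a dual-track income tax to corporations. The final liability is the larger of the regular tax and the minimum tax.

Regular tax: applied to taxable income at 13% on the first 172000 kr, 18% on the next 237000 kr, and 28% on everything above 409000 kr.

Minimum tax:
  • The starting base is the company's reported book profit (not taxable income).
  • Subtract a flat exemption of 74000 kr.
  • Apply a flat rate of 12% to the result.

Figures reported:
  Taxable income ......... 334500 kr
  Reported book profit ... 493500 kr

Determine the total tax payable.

51610 kr

Regular tax:
  172000 kr × 13% = 22360 kr
  162500 kr × 18% = 29250 kr
  → 51610 kr

Minimum tax:
  Base (reported book profit): 493500 kr
  Less exemption 74000 kr → base 419500 kr
  419500 kr × 12% = 50340 kr

51610 kr > 50340 kr, so the regular tax governs.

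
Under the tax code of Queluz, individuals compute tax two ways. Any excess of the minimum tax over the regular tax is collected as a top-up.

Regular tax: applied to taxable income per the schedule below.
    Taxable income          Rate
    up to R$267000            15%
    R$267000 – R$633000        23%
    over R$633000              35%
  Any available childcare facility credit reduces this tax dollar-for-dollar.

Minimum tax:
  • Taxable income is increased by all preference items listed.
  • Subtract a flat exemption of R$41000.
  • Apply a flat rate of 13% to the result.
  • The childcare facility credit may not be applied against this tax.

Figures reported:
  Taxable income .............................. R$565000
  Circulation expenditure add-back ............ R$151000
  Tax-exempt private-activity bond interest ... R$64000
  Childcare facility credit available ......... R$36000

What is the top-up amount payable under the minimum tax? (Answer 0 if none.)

R$23480

Regular tax:
  R$267000 × 15% = R$40050
  R$298000 × 23% = R$68540
  → R$108590
  Less childcare facility credit R$36000 → R$72590

Minimum tax:
  Adjusted income: R$565000 + R$151000 + R$64000 = R$780000
  Less exemption R$41000 → base R$739000
  R$739000 × 13% = R$96070

Excess of minimum tax over regular tax: R$96070 − R$72590 = R$23480.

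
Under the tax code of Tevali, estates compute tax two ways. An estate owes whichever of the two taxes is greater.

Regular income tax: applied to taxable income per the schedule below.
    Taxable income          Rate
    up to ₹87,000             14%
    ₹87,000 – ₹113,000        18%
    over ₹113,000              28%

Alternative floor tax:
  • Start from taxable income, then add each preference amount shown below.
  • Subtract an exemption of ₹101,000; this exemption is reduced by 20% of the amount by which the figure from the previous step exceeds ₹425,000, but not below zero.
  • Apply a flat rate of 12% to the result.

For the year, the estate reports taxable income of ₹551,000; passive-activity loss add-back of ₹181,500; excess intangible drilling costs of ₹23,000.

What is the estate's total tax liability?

₹139,500

Alternative floor tax:
  Adjusted income: ₹551,000 + ₹181,500 + ₹23,000 = ₹755,500
  Exemption: ₹101,000 − 20% × (₹755,500 − ₹425,000) = ₹101,000 − ₹66,100 = ₹34,900
  Base: ₹755,500 − ₹34,900 = ₹720,600
  ₹720,600 × 12% = ₹86,472

Regular income tax:
  ₹87,000 × 14% = ₹12,180
  ₹26,000 × 18% = ₹4,680
  ₹438,000 × 28% = ₹122,640
  → ₹139,500

₹139,500 > ₹86,472, so the regular income tax governs.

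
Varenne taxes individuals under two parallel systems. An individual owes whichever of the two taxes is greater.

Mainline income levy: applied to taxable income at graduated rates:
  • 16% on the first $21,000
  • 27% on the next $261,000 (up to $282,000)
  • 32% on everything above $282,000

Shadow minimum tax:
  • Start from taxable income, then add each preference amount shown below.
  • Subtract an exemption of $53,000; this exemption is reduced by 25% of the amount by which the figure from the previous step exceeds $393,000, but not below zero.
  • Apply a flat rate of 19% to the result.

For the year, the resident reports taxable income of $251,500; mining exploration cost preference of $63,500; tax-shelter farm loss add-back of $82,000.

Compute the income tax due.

$65,595

Mainline income levy:
  $21,000 × 16% = $3,360
  $230,500 × 27% = $62,235
  → $65,595

Shadow minimum tax:
  Adjusted income: $251,500 + $63,500 + $82,000 = $397,000
  Exemption: $53,000 − 25% × ($397,000 − $393,000) = $53,000 − $1,000 = $52,000
  Base: $397,000 − $52,000 = $345,000
  $345,000 × 19% = $65,550

$65,595 > $65,550, so the mainline income levy governs.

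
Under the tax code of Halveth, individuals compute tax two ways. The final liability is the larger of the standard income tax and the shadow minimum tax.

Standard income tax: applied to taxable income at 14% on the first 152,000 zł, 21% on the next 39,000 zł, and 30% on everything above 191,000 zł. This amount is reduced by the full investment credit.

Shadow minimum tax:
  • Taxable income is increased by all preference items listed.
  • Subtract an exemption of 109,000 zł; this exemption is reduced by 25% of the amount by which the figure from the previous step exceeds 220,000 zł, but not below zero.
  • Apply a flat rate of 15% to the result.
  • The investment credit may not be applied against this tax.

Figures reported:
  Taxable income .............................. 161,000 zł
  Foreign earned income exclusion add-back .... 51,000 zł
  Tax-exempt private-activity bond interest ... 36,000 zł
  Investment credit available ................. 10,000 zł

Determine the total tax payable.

Standard income tax:
  152,000 zł × 14% = 21,280 zł
  9,000 zł × 21% = 1,890 zł
  → 23,170 zł
  Less investment credit 10,000 zł → 13,170 zł

Shadow minimum tax:
  Adjusted income: 161,000 zł + 51,000 zł + 36,000 zł = 248,000 zł
  Exemption: 109,000 zł − 25% × (248,000 zł − 220,000 zł) = 109,000 zł − 7,000 zł = 102,000 zł
  Base: 248,000 zł − 102,000 zł = 146,000 zł
  146,000 zł × 15% = 21,900 zł

21,900 zł > 13,170 zł, so the shadow minimum tax is the binding amount.

21,900 zł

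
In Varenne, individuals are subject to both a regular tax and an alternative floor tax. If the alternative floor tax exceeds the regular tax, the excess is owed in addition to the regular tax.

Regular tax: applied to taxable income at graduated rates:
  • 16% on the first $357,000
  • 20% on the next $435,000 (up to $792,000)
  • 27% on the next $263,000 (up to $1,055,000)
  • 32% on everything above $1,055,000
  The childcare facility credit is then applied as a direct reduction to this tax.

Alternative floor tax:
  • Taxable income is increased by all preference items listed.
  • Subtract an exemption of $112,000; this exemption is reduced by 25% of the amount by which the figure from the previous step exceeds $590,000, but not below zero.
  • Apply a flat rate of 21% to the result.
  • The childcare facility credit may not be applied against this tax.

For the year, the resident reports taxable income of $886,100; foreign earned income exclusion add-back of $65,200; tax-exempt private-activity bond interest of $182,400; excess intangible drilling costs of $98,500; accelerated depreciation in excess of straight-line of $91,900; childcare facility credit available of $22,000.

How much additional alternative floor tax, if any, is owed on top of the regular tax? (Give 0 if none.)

$130,534

Regular tax:
  $357,000 × 16% = $57,120
  $435,000 × 20% = $87,000
  $94,100 × 27% = $25,407
  → $169,527
  Less childcare facility credit $22,000 → $147,527

Alternative floor tax:
  Adjusted income: $886,100 + $65,200 + $182,400 + $98,500 + $91,900 = $1,324,100
  Exemption: 25% × ($1,324,100 − $590,000) = $183,525 ≥ $112,000, so the exemption is fully phased out
  Base: $1,324,100 − $0 = $1,324,100
  $1,324,100 × 21% = $278,061

Excess of alternative floor tax over regular tax: $278,061 − $147,527 = $130,534.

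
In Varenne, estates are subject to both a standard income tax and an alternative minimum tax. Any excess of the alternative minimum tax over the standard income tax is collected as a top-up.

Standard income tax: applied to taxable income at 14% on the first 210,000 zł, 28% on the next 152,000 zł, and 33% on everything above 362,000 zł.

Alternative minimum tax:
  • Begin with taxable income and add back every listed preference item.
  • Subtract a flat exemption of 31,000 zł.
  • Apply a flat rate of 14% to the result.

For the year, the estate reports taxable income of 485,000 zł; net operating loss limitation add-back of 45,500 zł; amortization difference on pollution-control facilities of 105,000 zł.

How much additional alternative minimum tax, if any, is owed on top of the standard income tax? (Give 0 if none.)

0 zł

Alternative minimum tax:
  Adjusted income: 485,000 zł + 45,500 zł + 105,000 zł = 635,500 zł
  Less exemption 31,000 zł → base 604,500 zł
  604,500 zł × 14% = 84,630 zł

Standard income tax:
  210,000 zł × 14% = 29,400 zł
  152,000 zł × 28% = 42,560 zł
  123,000 zł × 33% = 40,590 zł
  → 112,550 zł

84,630 zł ≤ 112,550 zł, so no add-on is due.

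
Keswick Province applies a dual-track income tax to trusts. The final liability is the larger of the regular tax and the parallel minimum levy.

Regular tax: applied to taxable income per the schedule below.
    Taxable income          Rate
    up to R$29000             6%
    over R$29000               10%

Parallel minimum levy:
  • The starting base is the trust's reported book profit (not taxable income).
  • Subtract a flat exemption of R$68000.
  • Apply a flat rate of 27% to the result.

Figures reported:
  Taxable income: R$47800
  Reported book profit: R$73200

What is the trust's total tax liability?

Regular tax:
  R$29000 × 6% = R$1740
  R$18800 × 10% = R$1880
  → R$3620

Parallel minimum levy:
  Base (reported book profit): R$73200
  Less exemption R$68000 → base R$5200
  R$5200 × 27% = R$1404

R$3620 > R$1404, so the regular tax governs.

R$3620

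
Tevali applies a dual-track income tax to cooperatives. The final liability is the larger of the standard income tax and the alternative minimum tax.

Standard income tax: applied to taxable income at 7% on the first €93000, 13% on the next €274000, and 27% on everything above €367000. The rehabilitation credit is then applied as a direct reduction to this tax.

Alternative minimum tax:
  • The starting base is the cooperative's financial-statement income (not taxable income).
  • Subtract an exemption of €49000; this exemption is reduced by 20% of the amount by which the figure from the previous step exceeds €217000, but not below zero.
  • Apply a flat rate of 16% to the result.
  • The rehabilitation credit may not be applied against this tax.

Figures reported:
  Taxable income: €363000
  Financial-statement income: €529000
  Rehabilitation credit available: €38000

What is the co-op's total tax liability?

Alternative minimum tax:
  Base (financial-statement income): €529000
  Exemption: 20% × (€529000 − €217000) = €62400 ≥ €49000, so the exemption is fully phased out
  Base: €529000 − €0 = €529000
  €529000 × 16% = €84640

Standard income tax:
  €93000 × 7% = €6510
  €270000 × 13% = €35100
  → €41610
  Less rehabilitation credit €38000 → €3610

€84640 > €3610, so the alternative minimum tax is the binding amount.

€84640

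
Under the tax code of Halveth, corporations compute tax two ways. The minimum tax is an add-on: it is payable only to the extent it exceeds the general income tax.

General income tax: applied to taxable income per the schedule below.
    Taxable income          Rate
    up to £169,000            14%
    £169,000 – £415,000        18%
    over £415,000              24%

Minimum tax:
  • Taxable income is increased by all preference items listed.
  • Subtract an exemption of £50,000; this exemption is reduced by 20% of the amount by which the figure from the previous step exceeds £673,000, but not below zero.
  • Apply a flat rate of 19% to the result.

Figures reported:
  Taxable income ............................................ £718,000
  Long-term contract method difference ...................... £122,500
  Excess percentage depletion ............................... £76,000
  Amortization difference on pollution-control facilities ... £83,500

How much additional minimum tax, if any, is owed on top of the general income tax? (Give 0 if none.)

£49,340

Minimum tax:
  Adjusted income: £718,000 + £122,500 + £76,000 + £83,500 = £1,000,000
  Exemption: 20% × (£1,000,000 − £673,000) = £65,400 ≥ £50,000, so the exemption is fully phased out
  Base: £1,000,000 − £0 = £1,000,000
  £1,000,000 × 19% = £190,000

General income tax:
  £169,000 × 14% = £23,660
  £246,000 × 18% = £44,280
  £303,000 × 24% = £72,720
  → £140,660

Excess of minimum tax over general income tax: £190,000 − £140,660 = £49,340.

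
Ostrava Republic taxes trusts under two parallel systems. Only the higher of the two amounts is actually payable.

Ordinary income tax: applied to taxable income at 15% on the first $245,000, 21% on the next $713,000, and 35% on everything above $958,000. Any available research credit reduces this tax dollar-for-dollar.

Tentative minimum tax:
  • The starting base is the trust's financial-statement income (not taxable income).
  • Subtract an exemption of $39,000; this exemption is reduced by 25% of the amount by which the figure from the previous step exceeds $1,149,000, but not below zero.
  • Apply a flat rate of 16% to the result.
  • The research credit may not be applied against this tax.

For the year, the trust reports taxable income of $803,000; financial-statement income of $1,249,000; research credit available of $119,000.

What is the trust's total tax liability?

$197,600

Tentative minimum tax:
  Base (financial-statement income): $1,249,000
  Exemption: $39,000 − 25% × ($1,249,000 − $1,149,000) = $39,000 − $25,000 = $14,000
  Base: $1,249,000 − $14,000 = $1,235,000
  $1,235,000 × 16% = $197,600

Ordinary income tax:
  $245,000 × 15% = $36,750
  $558,000 × 21% = $117,180
  → $153,930
  Less research credit $119,000 → $34,930

$197,600 > $34,930, so the tentative minimum tax is the binding amount.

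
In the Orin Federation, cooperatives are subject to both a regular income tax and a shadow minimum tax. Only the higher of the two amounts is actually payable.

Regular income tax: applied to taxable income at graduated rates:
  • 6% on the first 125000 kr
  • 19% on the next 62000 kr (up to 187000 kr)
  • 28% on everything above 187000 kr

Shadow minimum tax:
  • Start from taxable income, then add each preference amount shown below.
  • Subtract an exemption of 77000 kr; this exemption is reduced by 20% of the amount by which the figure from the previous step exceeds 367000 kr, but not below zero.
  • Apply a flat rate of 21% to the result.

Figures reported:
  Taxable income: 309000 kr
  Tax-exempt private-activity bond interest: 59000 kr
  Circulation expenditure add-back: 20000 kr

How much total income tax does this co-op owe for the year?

Shadow minimum tax:
  Adjusted income: 309000 kr + 59000 kr + 20000 kr = 388000 kr
  Exemption: 77000 kr − 20% × (388000 kr − 367000 kr) = 77000 kr − 4200 kr = 72800 kr
  Base: 388000 kr − 72800 kr = 315200 kr
  315200 kr × 21% = 66192 kr

Regular income tax:
  125000 kr × 6% = 7500 kr
  62000 kr × 19% = 11780 kr
  122000 kr × 28% = 34160 kr
  → 53440 kr

66192 kr > 53440 kr, so the shadow minimum tax is the binding amount.

66192 kr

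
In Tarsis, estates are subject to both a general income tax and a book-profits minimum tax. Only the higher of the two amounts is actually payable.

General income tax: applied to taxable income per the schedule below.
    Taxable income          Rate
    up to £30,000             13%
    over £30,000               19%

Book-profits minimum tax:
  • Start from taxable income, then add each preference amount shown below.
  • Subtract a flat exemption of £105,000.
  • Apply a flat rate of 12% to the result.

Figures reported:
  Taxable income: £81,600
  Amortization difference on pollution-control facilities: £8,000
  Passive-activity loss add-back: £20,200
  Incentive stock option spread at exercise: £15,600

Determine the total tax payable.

£13,704

Book-profits minimum tax:
  Adjusted income: £81,600 + £8,000 + £20,200 + £15,600 = £125,400
  Less exemption £105,000 → base £20,400
  £20,400 × 12% = £2,448

General income tax:
  £30,000 × 13% = £3,900
  £51,600 × 19% = £9,804
  → £13,704

£13,704 > £2,448, so the general income tax governs.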